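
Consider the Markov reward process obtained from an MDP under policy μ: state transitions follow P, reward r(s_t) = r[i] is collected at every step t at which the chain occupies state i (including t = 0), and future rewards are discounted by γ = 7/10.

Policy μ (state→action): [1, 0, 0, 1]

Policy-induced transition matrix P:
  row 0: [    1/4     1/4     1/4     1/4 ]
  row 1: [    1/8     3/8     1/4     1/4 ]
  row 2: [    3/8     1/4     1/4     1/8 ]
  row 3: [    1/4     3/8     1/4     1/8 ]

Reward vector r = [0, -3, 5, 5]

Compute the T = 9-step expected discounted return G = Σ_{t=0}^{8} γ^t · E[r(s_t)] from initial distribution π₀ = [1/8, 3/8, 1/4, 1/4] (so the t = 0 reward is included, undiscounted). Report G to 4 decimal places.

t=0: π = [0.1250, 0.3750, 0.2500, 0.2500], E[r] = 1.3750, γ^t·E[r] = 1.375000, running G = 1.375000
t=1: π = [0.2344, 0.3281, 0.2500, 0.1875], E[r] = 1.2031, γ^t·E[r] = 0.842188, running G = 2.217188
t=2: π = [0.2402, 0.3145, 0.2500, 0.1953], E[r] = 1.2832, γ^t·E[r] = 0.628770, running G = 2.845957
t=3: π = [0.2419, 0.3137, 0.2500, 0.1943], E[r] = 1.2805, γ^t·E[r] = 0.439218, running G = 3.285175
t=4: π = [0.2420, 0.3135, 0.2500, 0.1945], E[r] = 1.2818, γ^t·E[r] = 0.307753, running G = 3.592927
t=5: π = [0.2421, 0.3135, 0.2500, 0.1944], E[r] = 1.2817, γ^t·E[r] = 0.215420, running G = 3.808347
t=6: π = [0.2421, 0.3135, 0.2500, 0.1944], E[r] = 1.2817, γ^t·E[r] = 0.150796, running G = 3.959143
t=7: π = [0.2421, 0.3135, 0.2500, 0.1944], E[r] = 1.2817, γ^t·E[r] = 0.105557, running G = 4.064701
t=8: π = [0.2421, 0.3135, 0.2500, 0.1944], E[r] = 1.2817, γ^t·E[r] = 0.073890, running G = 4.138591

G = 4.1386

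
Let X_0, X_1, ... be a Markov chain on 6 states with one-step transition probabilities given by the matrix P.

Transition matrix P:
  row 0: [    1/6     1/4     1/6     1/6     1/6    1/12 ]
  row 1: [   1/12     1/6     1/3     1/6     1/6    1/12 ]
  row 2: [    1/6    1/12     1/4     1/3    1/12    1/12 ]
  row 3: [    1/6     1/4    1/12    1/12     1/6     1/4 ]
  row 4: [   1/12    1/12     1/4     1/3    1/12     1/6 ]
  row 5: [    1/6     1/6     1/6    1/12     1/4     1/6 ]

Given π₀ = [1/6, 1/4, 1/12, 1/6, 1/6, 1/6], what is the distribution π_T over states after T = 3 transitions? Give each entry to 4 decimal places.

π = [0.1410, 0.1652, 0.2066, 0.1981, 0.1483, 0.1409]

t=0: π = [0.1667, 0.2500, 0.0833, 0.1667, 0.1667, 0.1667]
t=1: π = [0.1319, 0.1736, 0.2153, 0.1806, 0.1597, 0.1389]
t=2: π = [0.1389, 0.1615, 0.2118, 0.2025, 0.1470, 0.1383]
t=3: π = [0.1410, 0.1652, 0.2066, 0.1981, 0.1483, 0.1409]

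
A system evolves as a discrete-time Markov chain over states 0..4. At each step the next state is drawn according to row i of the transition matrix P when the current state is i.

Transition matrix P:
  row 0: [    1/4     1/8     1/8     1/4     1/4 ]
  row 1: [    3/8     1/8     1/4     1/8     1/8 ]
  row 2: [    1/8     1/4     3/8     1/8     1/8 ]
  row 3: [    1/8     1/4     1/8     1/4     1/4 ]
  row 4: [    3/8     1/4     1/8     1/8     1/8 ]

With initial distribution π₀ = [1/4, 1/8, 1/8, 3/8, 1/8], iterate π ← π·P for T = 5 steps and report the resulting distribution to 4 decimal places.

π = [0.2495, 0.1945, 0.1990, 0.1785, 0.1785]

t=0: π = [0.2500, 0.1250, 0.1250, 0.3750, 0.1250]
t=1: π = [0.2188, 0.2031, 0.1719, 0.2031, 0.2031]
t=2: π = [0.2539, 0.1973, 0.1934, 0.1777, 0.1777]
t=3: π = [0.2505, 0.1936, 0.1980, 0.1790, 0.1790]
t=4: π = [0.2495, 0.1945, 0.1987, 0.1787, 0.1787]
t=5: π = [0.2495, 0.1945, 0.1990, 0.1785, 0.1785]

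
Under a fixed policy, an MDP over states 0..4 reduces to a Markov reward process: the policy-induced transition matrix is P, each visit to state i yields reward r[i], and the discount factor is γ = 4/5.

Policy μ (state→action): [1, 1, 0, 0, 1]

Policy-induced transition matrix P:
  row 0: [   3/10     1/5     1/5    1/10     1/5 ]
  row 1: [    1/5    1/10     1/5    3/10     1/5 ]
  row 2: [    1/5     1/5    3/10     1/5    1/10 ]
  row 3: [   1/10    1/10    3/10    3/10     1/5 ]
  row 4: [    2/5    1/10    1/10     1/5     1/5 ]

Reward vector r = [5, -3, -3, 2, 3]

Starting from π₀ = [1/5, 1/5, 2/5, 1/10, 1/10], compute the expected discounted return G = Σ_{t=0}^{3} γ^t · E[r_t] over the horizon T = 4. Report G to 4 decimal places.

t=0: π = [0.2000, 0.2000, 0.4000, 0.1000, 0.1000], E[r] = -0.3000, γ^t·E[r] = -0.300000, running G = -0.300000
t=1: π = [0.2300, 0.1600, 0.2400, 0.2100, 0.1600], E[r] = 0.8500, γ^t·E[r] = 0.680000, running G = 0.380000
t=2: π = [0.2340, 0.1470, 0.2290, 0.2140, 0.1760], E[r] = 0.9980, γ^t·E[r] = 0.638720, running G = 1.018720
t=3: π = [0.2372, 0.1463, 0.2267, 0.2127, 0.1771], E[r] = 1.0237, γ^t·E[r] = 0.524134, running G = 1.542854

G = 1.5429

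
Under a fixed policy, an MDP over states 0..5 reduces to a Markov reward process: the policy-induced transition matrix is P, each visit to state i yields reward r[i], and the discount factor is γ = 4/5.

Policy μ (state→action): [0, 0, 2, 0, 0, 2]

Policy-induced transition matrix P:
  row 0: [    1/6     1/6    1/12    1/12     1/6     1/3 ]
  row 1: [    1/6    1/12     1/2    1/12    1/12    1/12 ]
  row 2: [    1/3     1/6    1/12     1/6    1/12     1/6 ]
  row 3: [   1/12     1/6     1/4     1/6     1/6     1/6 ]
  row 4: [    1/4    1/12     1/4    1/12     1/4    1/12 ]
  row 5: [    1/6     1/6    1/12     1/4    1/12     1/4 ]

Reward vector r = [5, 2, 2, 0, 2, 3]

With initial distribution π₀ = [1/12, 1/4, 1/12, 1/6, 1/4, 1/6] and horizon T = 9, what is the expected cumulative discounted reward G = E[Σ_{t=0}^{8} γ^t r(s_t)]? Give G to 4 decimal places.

t=0: π = [0.0833, 0.2500, 0.0833, 0.1667, 0.2500, 0.1667], E[r] = 2.0833, γ^t·E[r] = 2.083333, running G = 2.083333
t=1: π = [0.1875, 0.1250, 0.2569, 0.1319, 0.1458, 0.1528], E[r] = 2.4514, γ^t·E[r] = 1.961111, running G = 4.044444
t=2: π = [0.2106, 0.1441, 0.1817, 0.1412, 0.1343, 0.1881], E[r] = 2.5376, γ^t·E[r] = 1.624074, running G = 5.668519
t=3: π = [0.1964, 0.1435, 0.1893, 0.1416, 0.1350, 0.1943], E[r] = 2.5002, γ^t·E[r] = 1.280099, running G = 6.948617
t=4: π = [0.1977, 0.1435, 0.1892, 0.1433, 0.1340, 0.1924], E[r] = 2.4988, γ^t·E[r] = 1.023514, running G = 7.972132
t=5: π = [0.1974, 0.1435, 0.1893, 0.1431, 0.1341, 0.1925], E[r] = 2.4986, γ^t·E[r] = 0.818742, running G = 8.790873
t=6: π = [0.1975, 0.1435, 0.1893, 0.1431, 0.1341, 0.1925], E[r] = 2.4986, γ^t·E[r] = 0.655003, running G = 9.445877
t=7: π = [0.1975, 0.1435, 0.1893, 0.1431, 0.1341, 0.1925], E[r] = 2.4987, γ^t·E[r] = 0.524005, running G = 9.969882
t=8: π = [0.1975, 0.1435, 0.1893, 0.1431, 0.1341, 0.1925], E[r] = 2.4987, γ^t·E[r] = 0.419204, running G = 10.389086

G = 10.3891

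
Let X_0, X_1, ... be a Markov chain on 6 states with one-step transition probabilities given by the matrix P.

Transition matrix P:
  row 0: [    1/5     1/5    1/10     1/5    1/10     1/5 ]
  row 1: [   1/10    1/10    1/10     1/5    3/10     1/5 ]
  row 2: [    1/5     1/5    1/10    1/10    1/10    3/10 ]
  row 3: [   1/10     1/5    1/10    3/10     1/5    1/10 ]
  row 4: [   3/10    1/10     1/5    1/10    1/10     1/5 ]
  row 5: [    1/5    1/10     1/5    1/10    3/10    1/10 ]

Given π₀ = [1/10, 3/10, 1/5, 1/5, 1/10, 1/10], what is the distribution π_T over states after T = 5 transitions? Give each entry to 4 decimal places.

π = [0.1866, 0.1490, 0.1361, 0.1670, 0.1823, 0.1790]

t=0: π = [0.1000, 0.3000, 0.2000, 0.2000, 0.1000, 0.1000]
t=1: π = [0.1600, 0.1500, 0.1200, 0.1800, 0.2000, 0.1900]
t=2: π = [0.1870, 0.1460, 0.1390, 0.1670, 0.1860, 0.1750]
t=3: π = [0.1873, 0.1493, 0.1361, 0.1667, 0.1809, 0.1797]
t=4: π = [0.1865, 0.1490, 0.1361, 0.1670, 0.1825, 0.1790]
t=5: π = [0.1866, 0.1490, 0.1361, 0.1670, 0.1823, 0.1790]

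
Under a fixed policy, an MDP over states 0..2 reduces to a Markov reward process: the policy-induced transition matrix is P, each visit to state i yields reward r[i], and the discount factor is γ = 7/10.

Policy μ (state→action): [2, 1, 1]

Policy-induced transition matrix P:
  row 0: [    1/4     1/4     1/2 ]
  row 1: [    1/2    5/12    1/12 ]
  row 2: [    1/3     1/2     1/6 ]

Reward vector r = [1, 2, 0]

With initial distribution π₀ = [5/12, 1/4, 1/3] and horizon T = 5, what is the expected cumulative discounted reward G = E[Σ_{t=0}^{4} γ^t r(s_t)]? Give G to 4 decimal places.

t=0: π = [0.4167, 0.2500, 0.3333], E[r] = 0.9167, γ^t·E[r] = 0.916667, running G = 0.916667
t=1: π = [0.3403, 0.3750, 0.2847], E[r] = 1.0903, γ^t·E[r] = 0.763194, running G = 1.679861
t=2: π = [0.3675, 0.3837, 0.2488], E[r] = 1.1348, γ^t·E[r] = 0.556071, running G = 2.235932
t=3: π = [0.3667, 0.3762, 0.2572], E[r] = 1.1190, γ^t·E[r] = 0.383807, running G = 2.619739
t=4: π = [0.3655, 0.3770, 0.2575], E[r] = 1.1195, γ^t·E[r] = 0.268780, running G = 2.888519

G = 2.8885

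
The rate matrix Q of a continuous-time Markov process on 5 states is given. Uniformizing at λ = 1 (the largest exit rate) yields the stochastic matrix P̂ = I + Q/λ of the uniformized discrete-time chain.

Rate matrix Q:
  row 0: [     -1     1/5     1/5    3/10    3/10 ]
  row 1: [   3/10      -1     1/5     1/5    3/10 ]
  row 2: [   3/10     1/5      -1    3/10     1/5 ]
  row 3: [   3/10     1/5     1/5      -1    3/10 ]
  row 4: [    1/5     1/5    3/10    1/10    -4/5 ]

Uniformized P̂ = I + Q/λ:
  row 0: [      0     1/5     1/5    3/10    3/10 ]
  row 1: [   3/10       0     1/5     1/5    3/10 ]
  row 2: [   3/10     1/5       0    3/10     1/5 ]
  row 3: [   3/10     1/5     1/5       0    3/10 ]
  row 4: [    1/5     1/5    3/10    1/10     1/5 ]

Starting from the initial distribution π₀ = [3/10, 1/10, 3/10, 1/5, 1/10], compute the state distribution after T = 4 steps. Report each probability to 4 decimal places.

π = [0.2116, 0.1666, 0.1881, 0.1779, 0.2559]

t=0: π = [0.3000, 0.1000, 0.3000, 0.2000, 0.1000]
t=1: π = [0.2000, 0.1800, 0.1500, 0.2100, 0.2600]
t=2: π = [0.2140, 0.1640, 0.1960, 0.1670, 0.2590]
t=3: π = [0.2099, 0.1672, 0.1867, 0.1817, 0.2545]
t=4: π = [0.2116, 0.1666, 0.1881, 0.1779, 0.2559]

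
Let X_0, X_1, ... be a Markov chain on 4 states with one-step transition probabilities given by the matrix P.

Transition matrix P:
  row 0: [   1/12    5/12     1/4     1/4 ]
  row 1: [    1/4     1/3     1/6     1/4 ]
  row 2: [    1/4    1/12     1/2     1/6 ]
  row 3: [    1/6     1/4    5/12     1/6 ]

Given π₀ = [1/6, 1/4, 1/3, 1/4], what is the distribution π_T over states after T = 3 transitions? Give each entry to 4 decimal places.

π = [0.1997, 0.2450, 0.3515, 0.2037]

t=0: π = [0.1667, 0.2500, 0.3333, 0.2500]
t=1: π = [0.2014, 0.2431, 0.3542, 0.2014]
t=2: π = [0.1997, 0.2448, 0.3519, 0.2037]
t=3: π = [0.1997, 0.2450, 0.3515, 0.2037]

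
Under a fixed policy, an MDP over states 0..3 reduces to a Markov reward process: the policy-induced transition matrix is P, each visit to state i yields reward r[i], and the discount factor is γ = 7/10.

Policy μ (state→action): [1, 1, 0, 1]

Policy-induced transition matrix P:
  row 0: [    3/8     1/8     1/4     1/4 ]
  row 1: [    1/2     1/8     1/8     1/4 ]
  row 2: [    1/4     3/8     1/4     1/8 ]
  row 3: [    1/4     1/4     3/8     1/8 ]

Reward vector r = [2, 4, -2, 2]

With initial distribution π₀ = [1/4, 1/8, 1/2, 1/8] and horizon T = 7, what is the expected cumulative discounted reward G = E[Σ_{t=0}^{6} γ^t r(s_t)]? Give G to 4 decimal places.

t=0: π = [0.2500, 0.1250, 0.5000, 0.1250], E[r] = 0.2500, γ^t·E[r] = 0.250000, running G = 0.250000
t=1: π = [0.3125, 0.2656, 0.2500, 0.1719], E[r] = 1.5313, γ^t·E[r] = 1.071875, running G = 1.321875
t=2: π = [0.3555, 0.2090, 0.2383, 0.1973], E[r] = 1.4648, γ^t·E[r] = 0.717773, running G = 2.039648
t=3: π = [0.3467, 0.2092, 0.2485, 0.1956], E[r] = 1.4243, γ^t·E[r] = 0.488541, running G = 2.528189
t=4: π = [0.3456, 0.2116, 0.2483, 0.1945], E[r] = 1.4300, γ^t·E[r] = 0.343341, running G = 2.871530
t=5: π = [0.3461, 0.2114, 0.2479, 0.1947], E[r] = 1.4313, γ^t·E[r] = 0.240561, running G = 3.112091
t=6: π = [0.3461, 0.2113, 0.2479, 0.1947], E[r] = 1.4310, γ^t·E[r] = 0.168351, running G = 3.280442

G = 3.2804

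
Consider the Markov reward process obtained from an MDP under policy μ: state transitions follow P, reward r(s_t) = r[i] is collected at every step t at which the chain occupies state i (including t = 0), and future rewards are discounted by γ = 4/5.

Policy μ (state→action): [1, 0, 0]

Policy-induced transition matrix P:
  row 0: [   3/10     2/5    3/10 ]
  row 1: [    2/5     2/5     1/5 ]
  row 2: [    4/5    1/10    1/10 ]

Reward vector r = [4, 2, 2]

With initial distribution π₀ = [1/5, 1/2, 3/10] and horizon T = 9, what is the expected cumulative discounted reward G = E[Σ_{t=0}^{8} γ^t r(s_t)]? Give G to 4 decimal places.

G = 12.0865

t=0: π = [0.2000, 0.5000, 0.3000], E[r] = 2.4000, γ^t·E[r] = 2.400000, running G = 2.400000
t=1: π = [0.5000, 0.3100, 0.1900], E[r] = 3.0000, γ^t·E[r] = 2.400000, running G = 4.800000
t=2: π = [0.4260, 0.3430, 0.2310], E[r] = 2.8520, γ^t·E[r] = 1.825280, running G = 6.625280
t=3: π = [0.4498, 0.3307, 0.2195], E[r] = 2.8996, γ^t·E[r] = 1.484595, running G = 8.109875
t=4: π = [0.4428, 0.3342, 0.2230], E[r] = 2.8856, γ^t·E[r] = 1.181958, running G = 9.291833
t=5: π = [0.4449, 0.3331, 0.2220], E[r] = 2.8899, γ^t·E[r] = 0.946949, running G = 10.238783
t=6: π = [0.4443, 0.3334, 0.2223], E[r] = 2.8886, γ^t·E[r] = 0.757228, running G = 10.996011
t=7: π = [0.4445, 0.3333, 0.2222], E[r] = 2.8890, γ^t·E[r] = 0.605862, running G = 11.601873
t=8: π = [0.4444, 0.3333, 0.2222], E[r] = 2.8889, γ^t·E[r] = 0.484671, running G = 12.086544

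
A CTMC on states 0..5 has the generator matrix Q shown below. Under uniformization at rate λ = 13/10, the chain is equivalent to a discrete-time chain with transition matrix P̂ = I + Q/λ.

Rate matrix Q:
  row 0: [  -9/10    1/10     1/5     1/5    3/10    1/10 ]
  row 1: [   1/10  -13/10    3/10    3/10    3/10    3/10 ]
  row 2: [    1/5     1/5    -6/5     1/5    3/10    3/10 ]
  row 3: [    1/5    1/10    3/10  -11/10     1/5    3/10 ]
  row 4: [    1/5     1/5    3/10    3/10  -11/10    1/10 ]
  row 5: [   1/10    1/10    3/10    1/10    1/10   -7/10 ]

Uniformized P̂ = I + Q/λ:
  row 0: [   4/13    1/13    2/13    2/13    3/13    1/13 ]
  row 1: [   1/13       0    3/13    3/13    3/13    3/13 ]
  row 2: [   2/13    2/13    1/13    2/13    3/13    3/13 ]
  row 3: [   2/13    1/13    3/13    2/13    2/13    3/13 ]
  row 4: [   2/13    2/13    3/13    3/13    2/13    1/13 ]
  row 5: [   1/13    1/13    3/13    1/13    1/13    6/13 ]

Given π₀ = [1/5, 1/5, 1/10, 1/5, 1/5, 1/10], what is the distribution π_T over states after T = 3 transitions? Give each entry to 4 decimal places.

t=0: π = [0.2000, 0.2000, 0.1000, 0.2000, 0.2000, 0.1000]
t=1: π = [0.1615, 0.0846, 0.2000, 0.1769, 0.1846, 0.1923]
t=2: π = [0.1574, 0.1000, 0.1876, 0.1598, 0.1734, 0.2219]
t=3: π = [0.1533, 0.0970, 0.1898, 0.1578, 0.1710, 0.2311]

π = [0.1533, 0.0970, 0.1898, 0.1578, 0.1710, 0.2311]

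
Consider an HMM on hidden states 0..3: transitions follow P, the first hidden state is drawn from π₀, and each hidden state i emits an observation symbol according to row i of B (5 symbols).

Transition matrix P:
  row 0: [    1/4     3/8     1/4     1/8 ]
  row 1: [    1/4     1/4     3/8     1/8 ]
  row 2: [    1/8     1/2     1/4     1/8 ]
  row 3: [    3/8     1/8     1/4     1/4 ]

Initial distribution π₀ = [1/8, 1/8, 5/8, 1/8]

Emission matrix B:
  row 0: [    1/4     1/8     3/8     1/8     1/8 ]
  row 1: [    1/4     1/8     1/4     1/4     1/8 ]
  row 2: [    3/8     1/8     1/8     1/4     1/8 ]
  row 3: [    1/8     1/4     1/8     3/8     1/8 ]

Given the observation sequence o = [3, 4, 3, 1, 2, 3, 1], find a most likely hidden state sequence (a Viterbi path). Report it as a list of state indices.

path = [2, 1, 2, 1, 0, 1, 2]

t=0: δ = [1.562e-02, 3.125e-02, 1.562e-01, 4.688e-02]  (obs o_0=3)
t=1: δ = [2.441e-03, 9.766e-03, 4.883e-03, 2.441e-03]  ψ = [2, 2, 2, 2]  (obs o_1=4)
t=2: δ = [3.052e-04, 6.104e-04, 9.155e-04, 4.578e-04]  ψ = [1, 1, 1, 1]  (obs o_2=3)
t=3: δ = [2.146e-05, 5.722e-05, 2.861e-05, 2.861e-05]  ψ = [3, 2, 1, 2]  (obs o_3=1)
t=4: δ = [5.364e-06, 3.576e-06, 2.682e-06, 8.941e-07]  ψ = [1, 1, 1, 1]  (obs o_4=2)
t=5: δ = [1.676e-07, 5.029e-07, 3.353e-07, 2.515e-07]  ψ = [0, 0, 0, 0]  (obs o_5=3)
t=6: δ = [1.572e-08, 2.095e-08, 2.357e-08, 1.572e-08]  ψ = [1, 2, 1, 1]  (obs o_6=1)
backtrack: best end state = 2; path = [2, 1, 2, 1, 0, 1, 2]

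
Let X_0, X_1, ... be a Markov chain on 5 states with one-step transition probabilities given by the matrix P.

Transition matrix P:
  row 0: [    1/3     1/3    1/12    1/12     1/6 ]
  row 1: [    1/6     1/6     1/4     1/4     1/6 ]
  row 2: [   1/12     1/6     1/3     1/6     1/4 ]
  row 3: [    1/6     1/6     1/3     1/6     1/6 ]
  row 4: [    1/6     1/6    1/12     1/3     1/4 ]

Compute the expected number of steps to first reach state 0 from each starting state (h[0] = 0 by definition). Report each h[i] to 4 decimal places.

First-step conditioning: h[0] = 0; for i ≠ 0, h[i] = 1 + Σ_k P[i][k]·h[k].
  h[1] = 1 + 1/6·h[1] + 1/4·h[2] + 1/4·h[3] + 1/6·h[4]
  h[2] = 1 + 1/6·h[1] + 1/3·h[2] + 1/6·h[3] + 1/4·h[4]
  h[3] = 1 + 1/6·h[1] + 1/3·h[2] + 1/6·h[3] + 1/6·h[4]
  h[4] = 1 + 1/6·h[1] + 1/12·h[2] + 1/3·h[3] + 1/4·h[4]
Solving the 4×4 linear system over states ≠ 0 gives exactly h = [0, 9654/1403, 10512/1403, 9720/1403, 9504/1403] (h[0] = 0 is the target).

h = [0.0000, 6.8810, 7.4925, 6.9280, 6.7741]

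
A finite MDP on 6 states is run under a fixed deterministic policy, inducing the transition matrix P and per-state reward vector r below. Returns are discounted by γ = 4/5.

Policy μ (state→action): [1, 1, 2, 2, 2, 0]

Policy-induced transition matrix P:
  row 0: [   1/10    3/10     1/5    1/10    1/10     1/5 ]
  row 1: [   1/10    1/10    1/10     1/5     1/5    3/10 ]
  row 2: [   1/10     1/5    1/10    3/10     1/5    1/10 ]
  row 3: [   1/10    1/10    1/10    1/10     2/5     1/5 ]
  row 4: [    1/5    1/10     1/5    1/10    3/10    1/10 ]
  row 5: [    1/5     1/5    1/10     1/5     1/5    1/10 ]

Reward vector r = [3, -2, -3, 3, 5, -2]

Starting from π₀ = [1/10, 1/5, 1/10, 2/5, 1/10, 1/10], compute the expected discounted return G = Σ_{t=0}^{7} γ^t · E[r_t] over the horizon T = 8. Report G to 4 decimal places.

G = 4.5697

t=0: π = [0.1000, 0.2000, 0.1000, 0.4000, 0.1000, 0.1000], E[r] = 1.1000, γ^t·E[r] = 1.100000, running G = 1.100000
t=1: π = [0.1200, 0.1400, 0.1200, 0.1500, 0.2800, 0.1900], E[r] = 1.1900, γ^t·E[r] = 0.952000, running G = 2.052000
t=2: π = [0.1470, 0.1550, 0.1400, 0.1570, 0.2460, 0.1550], E[r] = 1.1020, γ^t·E[r] = 0.705280, running G = 2.757280
t=3: π = [0.1401, 0.1589, 0.1393, 0.1590, 0.2413, 0.1614], E[r] = 1.0453, γ^t·E[r] = 0.535194, running G = 3.292474
t=4: π = [0.1403, 0.1581, 0.1381, 0.1599, 0.2419, 0.1617], E[r] = 1.0561, γ^t·E[r] = 0.432579, running G = 3.725052
t=5: π = [0.1404, 0.1580, 0.1382, 0.1596, 0.2421, 0.1616], E[r] = 1.0566, γ^t·E[r] = 0.346232, running G = 4.071284
t=6: π = [0.1404, 0.1581, 0.1383, 0.1596, 0.2421, 0.1616], E[r] = 1.0564, γ^t·E[r] = 0.276926, running G = 4.348210
t=7: π = [0.1404, 0.1581, 0.1382, 0.1596, 0.2421, 0.1616], E[r] = 1.0563, γ^t·E[r] = 0.221532, running G = 4.569742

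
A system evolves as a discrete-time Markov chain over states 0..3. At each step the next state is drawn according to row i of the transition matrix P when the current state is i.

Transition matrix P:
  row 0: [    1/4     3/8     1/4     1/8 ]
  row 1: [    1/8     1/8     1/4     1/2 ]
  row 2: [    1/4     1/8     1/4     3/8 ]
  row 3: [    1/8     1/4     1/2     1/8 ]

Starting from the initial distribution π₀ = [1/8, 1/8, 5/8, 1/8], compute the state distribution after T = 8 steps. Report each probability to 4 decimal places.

t=0: π = [0.1250, 0.1250, 0.6250, 0.1250]
t=1: π = [0.2188, 0.1719, 0.2813, 0.3281]
t=2: π = [0.1875, 0.2207, 0.3320, 0.2598]
t=3: π = [0.1899, 0.2043, 0.3149, 0.2908]
t=4: π = [0.1881, 0.2088, 0.3227, 0.2804]
t=5: π = [0.1889, 0.2071, 0.3201, 0.2840]
t=6: π = [0.1886, 0.2077, 0.3210, 0.2827]
t=7: π = [0.1887, 0.2075, 0.3207, 0.2831]
t=8: π = [0.1887, 0.2076, 0.3208, 0.2830]

π = [0.1887, 0.2076, 0.3208, 0.2830]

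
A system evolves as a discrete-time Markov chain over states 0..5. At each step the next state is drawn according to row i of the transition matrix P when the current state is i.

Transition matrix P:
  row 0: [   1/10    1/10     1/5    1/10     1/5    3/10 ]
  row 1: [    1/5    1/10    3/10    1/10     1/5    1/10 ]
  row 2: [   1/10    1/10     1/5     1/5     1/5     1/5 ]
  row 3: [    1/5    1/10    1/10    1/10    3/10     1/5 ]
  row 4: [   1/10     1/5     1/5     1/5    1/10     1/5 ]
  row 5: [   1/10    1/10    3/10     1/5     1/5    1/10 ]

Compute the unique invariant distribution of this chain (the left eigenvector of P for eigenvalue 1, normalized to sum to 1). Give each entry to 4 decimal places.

π = [0.1279, 0.1196, 0.2143, 0.1593, 0.1963, 0.1826]

Balance equations π_j = Σ_i π_i·P[i][j]:
  π_0 = 1/10·π_0 + 1/5·π_1 + 1/10·π_2 + 1/5·π_3 + 1/10·π_4 + 1/10·π_5
  π_1 = 1/10·π_0 + 1/10·π_1 + 1/10·π_2 + 1/10·π_3 + 1/5·π_4 + 1/10·π_5
  π_2 = 1/5·π_0 + 3/10·π_1 + 1/5·π_2 + 1/10·π_3 + 1/5·π_4 + 3/10·π_5
  π_3 = 1/10·π_0 + 1/10·π_1 + 1/5·π_2 + 1/10·π_3 + 1/5·π_4 + 1/5·π_5
  π_4 = 1/5·π_0 + 1/5·π_1 + 1/5·π_2 + 3/10·π_3 + 1/10·π_4 + 1/5·π_5
  normalize: π_0 + π_1 + π_2 + π_3 + π_4 + π_5 = 1
Solving the linear system gives exactly π = [1563/12221, 1462/12221, 28807/134431, 177/1111, 2399/12221, 243/1331].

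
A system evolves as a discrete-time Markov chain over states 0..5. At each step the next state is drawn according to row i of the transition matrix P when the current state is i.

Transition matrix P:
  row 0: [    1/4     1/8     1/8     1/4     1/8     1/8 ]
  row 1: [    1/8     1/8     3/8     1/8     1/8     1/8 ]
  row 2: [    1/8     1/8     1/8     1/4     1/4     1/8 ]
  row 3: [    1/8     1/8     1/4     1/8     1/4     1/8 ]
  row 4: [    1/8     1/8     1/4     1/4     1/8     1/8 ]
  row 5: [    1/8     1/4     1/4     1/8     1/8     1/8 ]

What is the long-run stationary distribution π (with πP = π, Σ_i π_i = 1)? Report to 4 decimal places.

Balance equations π_j = Σ_i π_i·P[i][j]:
  π_0 = 1/4·π_0 + 1/8·π_1 + 1/8·π_2 + 1/8·π_3 + 1/8·π_4 + 1/8·π_5
  π_1 = 1/8·π_0 + 1/8·π_1 + 1/8·π_2 + 1/8·π_3 + 1/8·π_4 + 1/4·π_5
  π_2 = 1/8·π_0 + 3/8·π_1 + 1/8·π_2 + 1/4·π_3 + 1/4·π_4 + 1/4·π_5
  π_3 = 1/4·π_0 + 1/8·π_1 + 1/4·π_2 + 1/8·π_3 + 1/4·π_4 + 1/8·π_5
  π_4 = 1/8·π_0 + 1/8·π_1 + 1/4·π_2 + 1/4·π_3 + 1/8·π_4 + 1/8·π_5
  normalize: π_0 + π_1 + π_2 + π_3 + π_4 + π_5 = 1
Solving the linear system gives exactly π = [1/7, 9/64, 895/4032, 37/192, 713/4032, 1/8].

π = [0.1429, 0.1406, 0.2220, 0.1927, 0.1768, 0.1250]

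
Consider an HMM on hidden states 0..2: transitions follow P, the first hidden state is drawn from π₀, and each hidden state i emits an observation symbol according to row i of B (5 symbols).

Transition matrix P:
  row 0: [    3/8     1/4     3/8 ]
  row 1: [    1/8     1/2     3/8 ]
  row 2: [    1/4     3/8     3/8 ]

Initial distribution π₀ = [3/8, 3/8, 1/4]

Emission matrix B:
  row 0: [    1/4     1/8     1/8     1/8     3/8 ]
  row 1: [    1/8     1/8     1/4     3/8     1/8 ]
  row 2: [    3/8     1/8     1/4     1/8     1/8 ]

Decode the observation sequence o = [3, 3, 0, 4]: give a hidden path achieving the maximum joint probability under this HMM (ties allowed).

t=0: δ = [4.688e-02, 1.406e-01, 3.125e-02]  (obs o_0=3)
t=1: δ = [2.197e-03, 2.637e-02, 6.592e-03]  ψ = [0, 1, 1]  (obs o_1=3)
t=2: δ = [8.240e-04, 1.648e-03, 3.708e-03]  ψ = [1, 1, 1]  (obs o_2=0)
t=3: δ = [3.476e-04, 1.738e-04, 1.738e-04]  ψ = [2, 2, 2]  (obs o_3=4)
backtrack: best end state = 0; path = [1, 1, 2, 0]

path = [1, 1, 2, 0]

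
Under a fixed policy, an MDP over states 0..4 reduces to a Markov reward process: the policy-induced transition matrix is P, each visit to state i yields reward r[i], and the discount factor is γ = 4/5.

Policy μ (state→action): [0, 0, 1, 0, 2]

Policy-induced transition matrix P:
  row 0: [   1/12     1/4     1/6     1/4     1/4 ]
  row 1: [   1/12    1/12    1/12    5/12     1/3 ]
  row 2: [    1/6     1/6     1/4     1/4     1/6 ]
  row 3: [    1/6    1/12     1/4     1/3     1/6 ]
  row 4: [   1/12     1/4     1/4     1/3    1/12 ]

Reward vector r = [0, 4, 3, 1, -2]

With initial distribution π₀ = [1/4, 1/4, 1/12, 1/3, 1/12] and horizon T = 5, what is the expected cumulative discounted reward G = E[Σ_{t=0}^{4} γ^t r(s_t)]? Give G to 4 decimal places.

G = 4.1260

t=0: π = [0.2500, 0.2500, 0.0833, 0.3333, 0.0833], E[r] = 1.4167, γ^t·E[r] = 1.416667, running G = 1.416667
t=1: π = [0.1181, 0.1458, 0.1875, 0.3264, 0.2222], E[r] = 1.0278, γ^t·E[r] = 0.822222, running G = 2.238889
t=2: π = [0.1262, 0.1557, 0.2159, 0.3200, 0.1823], E[r] = 1.2257, γ^t·E[r] = 0.784444, running G = 3.023333
t=3: π = [0.1280, 0.1527, 0.2135, 0.3178, 0.1879], E[r] = 1.1935, γ^t·E[r] = 0.611062, running G = 3.634395
t=4: π = [0.1276, 0.1538, 0.2139, 0.3176, 0.1871], E[r] = 1.2001, γ^t·E[r] = 0.491567, running G = 4.125962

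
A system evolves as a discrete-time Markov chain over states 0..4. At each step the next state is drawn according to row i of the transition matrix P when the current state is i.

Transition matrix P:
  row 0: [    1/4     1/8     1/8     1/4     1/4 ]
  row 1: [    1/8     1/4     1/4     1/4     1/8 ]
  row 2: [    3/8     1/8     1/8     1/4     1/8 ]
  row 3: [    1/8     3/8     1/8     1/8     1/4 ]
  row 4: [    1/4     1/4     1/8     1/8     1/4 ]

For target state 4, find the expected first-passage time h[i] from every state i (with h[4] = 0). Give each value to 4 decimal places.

h = [4.8696, 5.6522, 5.4783, 5.0435, 0.0000]

First-step conditioning: h[4] = 0; for i ≠ 4, h[i] = 1 + Σ_k P[i][k]·h[k].
  h[0] = 1 + 1/4·h[0] + 1/8·h[1] + 1/8·h[2] + 1/4·h[3]
  h[1] = 1 + 1/8·h[0] + 1/4·h[1] + 1/4·h[2] + 1/4·h[3]
  h[2] = 1 + 3/8·h[0] + 1/8·h[1] + 1/8·h[2] + 1/4·h[3]
  h[3] = 1 + 1/8·h[0] + 3/8·h[1] + 1/8·h[2] + 1/8·h[3]
Solving the 4×4 linear system over states ≠ 4 gives exactly h = [112/23, 130/23, 126/23, 116/23, 0] (h[4] = 0 is the target).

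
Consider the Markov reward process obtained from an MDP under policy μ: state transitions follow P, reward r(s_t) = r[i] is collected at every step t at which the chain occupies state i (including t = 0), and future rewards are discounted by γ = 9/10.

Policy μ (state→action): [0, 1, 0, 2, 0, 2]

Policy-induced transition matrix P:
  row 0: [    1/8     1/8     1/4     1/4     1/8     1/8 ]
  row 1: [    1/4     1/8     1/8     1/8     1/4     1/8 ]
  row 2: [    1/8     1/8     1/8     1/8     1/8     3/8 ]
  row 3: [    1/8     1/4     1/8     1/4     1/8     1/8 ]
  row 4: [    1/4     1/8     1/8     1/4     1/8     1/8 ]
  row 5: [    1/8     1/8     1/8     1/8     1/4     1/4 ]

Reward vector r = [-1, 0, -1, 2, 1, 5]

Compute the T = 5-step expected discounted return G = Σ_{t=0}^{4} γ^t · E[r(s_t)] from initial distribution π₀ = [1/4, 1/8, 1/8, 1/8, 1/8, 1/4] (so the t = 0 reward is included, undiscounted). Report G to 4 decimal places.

G = 4.8616

t=0: π = [0.2500, 0.1250, 0.1250, 0.1250, 0.1250, 0.2500], E[r] = 1.2500, γ^t·E[r] = 1.250000, running G = 1.250000
t=1: π = [0.1563, 0.1406, 0.1563, 0.1875, 0.1719, 0.1875], E[r] = 1.1719, γ^t·E[r] = 1.054688, running G = 2.304688
t=2: π = [0.1641, 0.1484, 0.1445, 0.1895, 0.1660, 0.1875], E[r] = 1.1738, γ^t·E[r] = 0.950801, running G = 3.255488
t=3: π = [0.1643, 0.1487, 0.1455, 0.1899, 0.1670, 0.1846], E[r] = 1.1599, γ^t·E[r] = 0.845576, running G = 4.101064
t=4: π = [0.1645, 0.1487, 0.1455, 0.1902, 0.1667, 0.1844], E[r] = 1.1592, γ^t·E[r] = 0.760558, running G = 4.861622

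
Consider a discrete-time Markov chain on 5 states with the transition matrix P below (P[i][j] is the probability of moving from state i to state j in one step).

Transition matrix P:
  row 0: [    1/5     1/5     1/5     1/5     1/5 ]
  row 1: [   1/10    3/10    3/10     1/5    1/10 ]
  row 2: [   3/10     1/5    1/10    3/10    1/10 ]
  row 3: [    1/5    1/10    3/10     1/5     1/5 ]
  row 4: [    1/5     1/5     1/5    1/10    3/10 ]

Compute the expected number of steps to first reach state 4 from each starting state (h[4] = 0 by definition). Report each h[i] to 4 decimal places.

First-step conditioning: h[4] = 0; for i ≠ 4, h[i] = 1 + Σ_k P[i][k]·h[k].
  h[0] = 1 + 1/5·h[0] + 1/5·h[1] + 1/5·h[2] + 1/5·h[3]
  h[1] = 1 + 1/10·h[0] + 3/10·h[1] + 3/10·h[2] + 1/5·h[3]
  h[2] = 1 + 3/10·h[0] + 1/5·h[1] + 1/10·h[2] + 3/10·h[3]
  h[3] = 1 + 1/5·h[0] + 1/10·h[1] + 3/10·h[2] + 1/5·h[3]
Solving the 4×4 linear system over states ≠ 4 gives exactly h = [4910/777, 1835/259, 255/37, 4895/777, 0] (h[4] = 0 is the target).

h = [6.3192, 7.0849, 6.8919, 6.2999, 0.0000]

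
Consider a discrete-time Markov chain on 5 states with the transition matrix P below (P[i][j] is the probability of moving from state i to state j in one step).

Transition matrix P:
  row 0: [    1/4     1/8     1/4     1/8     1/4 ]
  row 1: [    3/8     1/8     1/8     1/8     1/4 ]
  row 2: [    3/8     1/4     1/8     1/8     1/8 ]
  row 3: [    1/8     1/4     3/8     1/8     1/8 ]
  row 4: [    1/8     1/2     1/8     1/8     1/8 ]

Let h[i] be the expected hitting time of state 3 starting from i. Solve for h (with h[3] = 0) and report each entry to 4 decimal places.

h = [8.0000, 8.0000, 8.0000, 0.0000, 8.0000]

First-step conditioning: h[3] = 0; for i ≠ 3, h[i] = 1 + Σ_k P[i][k]·h[k].
  h[0] = 1 + 1/4·h[0] + 1/8·h[1] + 1/4·h[2] + 1/4·h[4]
  h[1] = 1 + 3/8·h[0] + 1/8·h[1] + 1/8·h[2] + 1/4·h[4]
  h[2] = 1 + 3/8·h[0] + 1/4·h[1] + 1/8·h[2] + 1/8·h[4]
  h[4] = 1 + 1/8·h[0] + 1/2·h[1] + 1/8·h[2] + 1/8·h[4]
Solving the 4×4 linear system over states ≠ 3 gives exactly h = [8, 8, 8, 0, 8] (h[3] = 0 is the target).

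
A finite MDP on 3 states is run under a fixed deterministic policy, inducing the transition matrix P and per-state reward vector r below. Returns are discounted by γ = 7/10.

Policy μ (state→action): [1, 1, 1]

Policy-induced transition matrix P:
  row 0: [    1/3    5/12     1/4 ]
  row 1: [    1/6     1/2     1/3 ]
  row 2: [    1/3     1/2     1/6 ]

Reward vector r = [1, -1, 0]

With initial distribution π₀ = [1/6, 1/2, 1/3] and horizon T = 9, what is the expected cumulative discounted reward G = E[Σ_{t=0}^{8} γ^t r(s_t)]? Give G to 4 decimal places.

G = -0.8372

t=0: π = [0.1667, 0.5000, 0.3333], E[r] = -0.3333, γ^t·E[r] = -0.333333, running G = -0.333333
t=1: π = [0.2500, 0.4861, 0.2639], E[r] = -0.2361, γ^t·E[r] = -0.165278, running G = -0.498611
t=2: π = [0.2523, 0.4792, 0.2685], E[r] = -0.2269, γ^t·E[r] = -0.111157, running G = -0.609769
t=3: π = [0.2535, 0.4790, 0.2676], E[r] = -0.2255, γ^t·E[r] = -0.077347, running G = -0.687116
t=4: π = [0.2535, 0.4789, 0.2676], E[r] = -0.2254, γ^t·E[r] = -0.054112, running G = -0.741228
t=5: π = [0.2535, 0.4789, 0.2676], E[r] = -0.2254, γ^t·E[r] = -0.037875, running G = -0.779103
t=6: π = [0.2535, 0.4789, 0.2676], E[r] = -0.2254, γ^t·E[r] = -0.026512, running G = -0.805615
t=7: π = [0.2535, 0.4789, 0.2676], E[r] = -0.2254, γ^t·E[r] = -0.018559, running G = -0.824174
t=8: π = [0.2535, 0.4789, 0.2676], E[r] = -0.2254, γ^t·E[r] = -0.012991, running G = -0.837165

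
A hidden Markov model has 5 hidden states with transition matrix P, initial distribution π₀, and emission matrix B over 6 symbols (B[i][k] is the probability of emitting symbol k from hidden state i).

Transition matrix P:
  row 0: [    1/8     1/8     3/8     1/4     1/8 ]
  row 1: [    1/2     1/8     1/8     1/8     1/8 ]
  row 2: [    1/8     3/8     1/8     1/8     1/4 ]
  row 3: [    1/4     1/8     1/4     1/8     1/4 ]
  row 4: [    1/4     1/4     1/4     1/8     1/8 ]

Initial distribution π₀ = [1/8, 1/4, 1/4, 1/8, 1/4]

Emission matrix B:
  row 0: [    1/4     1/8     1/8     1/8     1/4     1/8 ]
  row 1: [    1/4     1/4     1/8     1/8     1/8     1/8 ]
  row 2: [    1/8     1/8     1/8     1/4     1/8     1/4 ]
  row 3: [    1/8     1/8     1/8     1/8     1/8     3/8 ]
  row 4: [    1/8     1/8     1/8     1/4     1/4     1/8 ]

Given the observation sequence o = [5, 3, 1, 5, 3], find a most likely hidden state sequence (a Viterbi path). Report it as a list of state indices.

t=0: δ = [1.562e-02, 3.125e-02, 6.250e-02, 4.688e-02, 3.125e-02]  (obs o_0=5)
t=1: δ = [1.953e-03, 2.930e-03, 2.930e-03, 9.766e-04, 3.906e-03]  ψ = [1, 2, 3, 2, 2]  (obs o_1=3)
t=2: δ = [1.831e-04, 2.747e-04, 1.221e-04, 6.104e-05, 9.155e-05]  ψ = [1, 2, 4, 0, 2]  (obs o_2=1)
t=3: δ = [1.717e-05, 5.722e-06, 1.717e-05, 1.717e-05, 4.292e-06]  ψ = [1, 2, 0, 0, 1]  (obs o_3=5)
t=4: δ = [5.364e-07, 8.047e-07, 1.609e-06, 5.364e-07, 1.073e-06]  ψ = [3, 2, 0, 0, 2]  (obs o_4=3)
backtrack: best end state = 2; path = [3, 2, 1, 0, 2]

path = [3, 2, 1, 0, 2]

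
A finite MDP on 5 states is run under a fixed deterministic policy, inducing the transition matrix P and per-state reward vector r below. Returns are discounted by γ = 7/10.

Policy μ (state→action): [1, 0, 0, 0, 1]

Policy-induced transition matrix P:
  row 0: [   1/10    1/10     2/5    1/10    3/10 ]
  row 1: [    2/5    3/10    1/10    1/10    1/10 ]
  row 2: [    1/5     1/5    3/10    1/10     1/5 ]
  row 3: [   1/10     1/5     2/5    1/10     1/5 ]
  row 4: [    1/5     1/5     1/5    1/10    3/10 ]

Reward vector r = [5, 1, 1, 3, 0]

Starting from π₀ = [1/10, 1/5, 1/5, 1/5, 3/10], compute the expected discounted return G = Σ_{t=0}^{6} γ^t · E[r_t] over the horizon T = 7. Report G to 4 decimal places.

G = 5.2413

t=0: π = [0.1000, 0.2000, 0.2000, 0.2000, 0.3000], E[r] = 1.5000, γ^t·E[r] = 1.500000, running G = 1.500000
t=1: π = [0.2100, 0.2100, 0.2600, 0.1000, 0.2200], E[r] = 1.8200, γ^t·E[r] = 1.274000, running G = 2.774000
t=2: π = [0.2110, 0.2000, 0.2670, 0.1000, 0.2220], E[r] = 1.8220, γ^t·E[r] = 0.892780, running G = 3.666780
t=3: π = [0.2089, 0.1989, 0.2689, 0.1000, 0.2233], E[r] = 1.8123, γ^t·E[r] = 0.621619, running G = 4.288399
t=4: π = [0.2089, 0.1990, 0.2688, 0.1000, 0.2233], E[r] = 1.8122, γ^t·E[r] = 0.435116, running G = 4.723515
t=5: π = [0.2089, 0.1990, 0.2688, 0.1000, 0.2233], E[r] = 1.8123, γ^t·E[r] = 0.304597, running G = 5.028112
t=6: π = [0.2089, 0.1990, 0.2688, 0.1000, 0.2233], E[r] = 1.8123, γ^t·E[r] = 0.213218, running G = 5.241330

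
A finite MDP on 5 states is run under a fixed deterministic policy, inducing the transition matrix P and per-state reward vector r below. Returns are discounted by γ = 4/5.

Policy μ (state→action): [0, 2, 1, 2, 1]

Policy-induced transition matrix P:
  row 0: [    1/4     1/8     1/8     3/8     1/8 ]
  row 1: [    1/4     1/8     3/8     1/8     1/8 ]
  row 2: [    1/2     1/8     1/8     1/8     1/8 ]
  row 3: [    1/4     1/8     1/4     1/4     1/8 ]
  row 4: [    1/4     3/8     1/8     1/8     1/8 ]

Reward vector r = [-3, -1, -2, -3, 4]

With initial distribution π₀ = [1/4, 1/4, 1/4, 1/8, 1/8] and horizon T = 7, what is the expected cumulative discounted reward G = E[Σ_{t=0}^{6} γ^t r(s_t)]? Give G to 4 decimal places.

t=0: π = [0.2500, 0.2500, 0.2500, 0.1250, 0.1250], E[r] = -1.3750, γ^t·E[r] = -1.375000, running G = -1.375000
t=1: π = [0.3125, 0.1563, 0.2031, 0.2031, 0.1250], E[r] = -1.6094, γ^t·E[r] = -1.287500, running G = -2.662500
t=2: π = [0.3008, 0.1563, 0.1895, 0.2285, 0.1250], E[r] = -1.6230, γ^t·E[r] = -1.038750, running G = -3.701250
t=3: π = [0.2974, 0.1563, 0.1926, 0.2288, 0.1250], E[r] = -1.6199, γ^t·E[r] = -0.829375, running G = -4.530625
t=4: π = [0.2982, 0.1563, 0.1927, 0.2279, 0.1250], E[r] = -1.6198, γ^t·E[r] = -0.663488, running G = -5.194113
t=5: π = [0.2982, 0.1563, 0.1926, 0.2280, 0.1250], E[r] = -1.6199, γ^t·E[r] = -0.530824, running G = -5.724936
t=6: π = [0.2981, 0.1563, 0.1926, 0.2280, 0.1250], E[r] = -1.6199, γ^t·E[r] = -0.424656, running G = -6.149592

G = -6.1496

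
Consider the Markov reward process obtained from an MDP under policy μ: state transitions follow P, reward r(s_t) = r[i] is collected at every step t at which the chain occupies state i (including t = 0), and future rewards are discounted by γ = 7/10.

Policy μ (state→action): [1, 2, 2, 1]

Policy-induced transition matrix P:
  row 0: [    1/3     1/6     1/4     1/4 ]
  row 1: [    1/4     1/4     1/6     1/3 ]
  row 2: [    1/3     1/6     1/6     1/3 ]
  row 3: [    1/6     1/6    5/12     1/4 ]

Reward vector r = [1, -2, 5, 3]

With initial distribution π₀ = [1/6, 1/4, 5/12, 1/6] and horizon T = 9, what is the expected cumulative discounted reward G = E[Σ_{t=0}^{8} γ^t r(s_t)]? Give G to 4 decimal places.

t=0: π = [0.1667, 0.2500, 0.4167, 0.1667], E[r] = 2.2500, γ^t·E[r] = 2.250000, running G = 2.250000
t=1: π = [0.2847, 0.1875, 0.2222, 0.3056], E[r] = 1.9375, γ^t·E[r] = 1.356250, running G = 3.606250
t=2: π = [0.2668, 0.1823, 0.2668, 0.2841], E[r] = 2.0885, γ^t·E[r] = 1.023385, running G = 4.629635
t=3: π = [0.2708, 0.1819, 0.2599, 0.2874], E[r] = 2.0690, γ^t·E[r] = 0.709671, running G = 5.339306
t=4: π = [0.2703, 0.1818, 0.2611, 0.2868], E[r] = 2.0725, γ^t·E[r] = 0.497612, running G = 5.836918
t=5: π = [0.2704, 0.1818, 0.2609, 0.2869], E[r] = 2.0719, γ^t·E[r] = 0.348230, running G = 6.185148
t=6: π = [0.2704, 0.1818, 0.2609, 0.2869], E[r] = 2.0720, γ^t·E[r] = 0.243773, running G = 6.428921
t=7: π = [0.2704, 0.1818, 0.2609, 0.2869], E[r] = 2.0720, γ^t·E[r] = 0.170639, running G = 6.599560
t=8: π = [0.2704, 0.1818, 0.2609, 0.2869], E[r] = 2.0720, γ^t·E[r] = 0.119448, running G = 6.719008

G = 6.7190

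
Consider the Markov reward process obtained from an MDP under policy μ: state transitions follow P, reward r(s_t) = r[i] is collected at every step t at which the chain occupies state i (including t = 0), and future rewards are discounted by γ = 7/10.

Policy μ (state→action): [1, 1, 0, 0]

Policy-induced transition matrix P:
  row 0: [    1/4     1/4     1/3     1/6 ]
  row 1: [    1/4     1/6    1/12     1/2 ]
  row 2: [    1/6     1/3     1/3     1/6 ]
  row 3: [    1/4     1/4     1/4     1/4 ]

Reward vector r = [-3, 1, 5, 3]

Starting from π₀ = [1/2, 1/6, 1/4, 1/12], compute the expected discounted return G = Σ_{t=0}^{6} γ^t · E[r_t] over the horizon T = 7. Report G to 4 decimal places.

t=0: π = [0.5000, 0.1667, 0.2500, 0.0833], E[r] = 0.1667, γ^t·E[r] = 0.166667, running G = 0.166667
t=1: π = [0.2292, 0.2569, 0.2847, 0.2292], E[r] = 1.6806, γ^t·E[r] = 1.176389, running G = 1.343056
t=2: π = [0.2263, 0.2523, 0.2500, 0.2714], E[r] = 1.6377, γ^t·E[r] = 0.802488, running G = 2.145544
t=3: π = [0.2292, 0.2498, 0.2476, 0.2734], E[r] = 1.6207, γ^t·E[r] = 0.555886, running G = 2.701430
t=4: π = [0.2294, 0.2498, 0.2481, 0.2727], E[r] = 1.6204, γ^t·E[r] = 0.389053, running G = 3.090483
t=5: π = [0.2293, 0.2499, 0.2482, 0.2727], E[r] = 1.6206, γ^t·E[r] = 0.272381, running G = 3.362864
t=6: π = [0.2293, 0.2499, 0.2481, 0.2727], E[r] = 1.6207, γ^t·E[r] = 0.190668, running G = 3.553532

G = 3.5535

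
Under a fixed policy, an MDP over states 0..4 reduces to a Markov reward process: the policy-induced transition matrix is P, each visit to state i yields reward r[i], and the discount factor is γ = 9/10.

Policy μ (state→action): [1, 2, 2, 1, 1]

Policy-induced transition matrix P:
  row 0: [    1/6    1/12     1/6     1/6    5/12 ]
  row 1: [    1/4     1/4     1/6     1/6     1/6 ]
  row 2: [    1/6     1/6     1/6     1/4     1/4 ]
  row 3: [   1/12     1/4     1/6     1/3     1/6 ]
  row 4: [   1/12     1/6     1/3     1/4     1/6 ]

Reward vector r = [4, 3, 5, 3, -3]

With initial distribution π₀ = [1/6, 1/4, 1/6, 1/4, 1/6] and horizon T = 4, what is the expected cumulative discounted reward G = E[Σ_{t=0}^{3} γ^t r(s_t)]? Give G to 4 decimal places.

t=0: π = [0.1667, 0.2500, 0.1667, 0.2500, 0.1667], E[r] = 2.5000, γ^t·E[r] = 2.500000, running G = 2.500000
t=1: π = [0.1528, 0.1944, 0.1944, 0.2361, 0.2222], E[r] = 2.2083, γ^t·E[r] = 1.987500, running G = 4.487500
t=2: π = [0.1447, 0.1898, 0.2037, 0.2407, 0.2211], E[r] = 2.2257, γ^t·E[r] = 1.802813, running G = 6.290313
t=3: π = [0.1440, 0.1905, 0.2035, 0.2422, 0.2198], E[r] = 2.2322, γ^t·E[r] = 1.627242, running G = 7.917555

G = 7.9176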